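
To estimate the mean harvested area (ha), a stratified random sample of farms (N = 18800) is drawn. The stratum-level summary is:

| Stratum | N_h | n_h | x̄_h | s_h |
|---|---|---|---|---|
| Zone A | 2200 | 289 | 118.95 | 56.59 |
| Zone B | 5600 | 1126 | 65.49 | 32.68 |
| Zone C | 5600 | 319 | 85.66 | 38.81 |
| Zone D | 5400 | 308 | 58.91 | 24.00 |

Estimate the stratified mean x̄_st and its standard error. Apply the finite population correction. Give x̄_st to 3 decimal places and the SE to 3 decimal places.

x̄_st = Σ W_h x̄_h = (2200·118.95 + 5600·65.49 + 5600·85.66 + 5400·58.91)/18800 = 75.86404
V̂(x̄_st) = Σ W_h² (1 − n_h/N_h) s_h²/n_h, with W_h = N_h/N and N = 18800:
  stratum Zone A: (2200/18800)²·(1 − 289/2200)·56.59²/289 = 0.13181
  stratum Zone B: (5600/18800)²·(1 − 1126/5600)·32.68²/1126 = 0.0672348
  stratum Zone C: (5600/18800)²·(1 − 319/5600)·38.81²/319 = 0.39508
  stratum Zone D: (5400/18800)²·(1 − 308/5400)·24.00²/308 = 0.145492
V̂(x̄_st) = 0.739617
SE(x̄_st) = √0.739617 = 0.86001

x̄_st ≈ 75.864, SE ≈ 0.860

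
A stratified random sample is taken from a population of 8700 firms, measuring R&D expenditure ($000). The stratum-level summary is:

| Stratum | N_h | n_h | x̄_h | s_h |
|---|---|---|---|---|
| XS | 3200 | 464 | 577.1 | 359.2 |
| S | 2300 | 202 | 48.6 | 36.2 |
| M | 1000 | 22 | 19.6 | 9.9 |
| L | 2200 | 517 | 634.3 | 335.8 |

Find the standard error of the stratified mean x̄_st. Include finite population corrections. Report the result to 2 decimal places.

SE(x̄_st) ≈ 6.58

V̂(x̄_st) = Σ W_h² (1 − n_h/N_h) s_h²/n_h, with W_h = N_h/N and N = 8700:
  stratum XS: (3200/8700)²·(1 − 464/3200)·359.2²/464 = 32.1649
  stratum S: (2300/8700)²·(1 − 202/2300)·36.2²/202 = 0.413581
  stratum M: (1000/8700)²·(1 − 22/1000)·9.9²/22 = 0.0575636
  stratum L: (2200/8700)²·(1 − 517/2200)·335.8²/517 = 10.6694
V̂(x̄_st) = 43.3054
SE(x̄_st) = √43.3054 = 6.58069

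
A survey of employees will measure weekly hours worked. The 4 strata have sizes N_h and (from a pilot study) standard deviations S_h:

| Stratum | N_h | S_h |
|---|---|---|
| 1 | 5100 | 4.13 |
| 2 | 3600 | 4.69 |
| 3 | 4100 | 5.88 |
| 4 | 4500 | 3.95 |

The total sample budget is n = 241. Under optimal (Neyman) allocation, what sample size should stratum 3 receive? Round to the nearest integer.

Neyman allocation: n_h = n · N_h S_h / Σ N_i S_i, with n = 241.
  stratum 1: N_h·S_h = 5100·4.13 = 21063.00
  stratum 2: N_h·S_h = 3600·4.69 = 16884.00
  stratum 3: N_h·S_h = 4100·5.88 = 24108.00
  stratum 4: N_h·S_h = 4500·3.95 = 17775.00
Σ N_h S_h = 79830.00
n for stratum 3 = 241·24108.00/79830.00 = 72.780 → 73

73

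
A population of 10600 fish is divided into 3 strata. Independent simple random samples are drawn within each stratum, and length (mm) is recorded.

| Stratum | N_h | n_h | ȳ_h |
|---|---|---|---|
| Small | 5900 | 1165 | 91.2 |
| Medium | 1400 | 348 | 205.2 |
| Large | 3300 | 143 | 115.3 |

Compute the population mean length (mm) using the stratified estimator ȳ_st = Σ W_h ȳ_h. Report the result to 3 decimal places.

ȳ_st ≈ 113.759

N = Σ N_h = 10600. Stratum weights W_h = N_h/N.
ȳ_st = (5900·91.2 + 1400·205.2 + 3300·115.3) / 10600 = 113.75943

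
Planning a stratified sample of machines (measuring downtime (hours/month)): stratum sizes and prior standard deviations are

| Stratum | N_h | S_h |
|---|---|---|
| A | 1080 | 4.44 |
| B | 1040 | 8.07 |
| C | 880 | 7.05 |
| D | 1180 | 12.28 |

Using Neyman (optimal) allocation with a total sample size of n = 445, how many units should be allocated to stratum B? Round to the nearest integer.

110

Neyman allocation: n_h = n · N_h S_h / Σ N_i S_i, with n = 445.
  stratum A: N_h·S_h = 1080·4.44 = 4795.20
  stratum B: N_h·S_h = 1040·8.07 = 8392.80
  stratum C: N_h·S_h = 880·7.05 = 6204.00
  stratum D: N_h·S_h = 1180·12.28 = 14490.40
Σ N_h S_h = 33882.40
n for stratum B = 445·8392.80/33882.40 = 110.228 → 110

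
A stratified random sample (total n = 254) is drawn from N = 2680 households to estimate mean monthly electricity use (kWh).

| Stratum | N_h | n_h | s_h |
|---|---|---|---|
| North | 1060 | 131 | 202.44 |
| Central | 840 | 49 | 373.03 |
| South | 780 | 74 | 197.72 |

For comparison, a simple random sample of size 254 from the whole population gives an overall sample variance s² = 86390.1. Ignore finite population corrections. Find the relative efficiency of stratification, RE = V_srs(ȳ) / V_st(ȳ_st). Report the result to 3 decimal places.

V̂(ȳ_st) = Σ W_h² s_h²/n_h, with W_h = N_h/N and N = 2680:
  stratum North: (1060/2680)²·202.44²/131 = 48.9399
  stratum Central: (840/2680)²·373.03²/49 = 278.985
  stratum South: (780/2680)²·197.72²/74 = 44.7496
V_st = 372.674
V_srs = s²/n = 86390.1/254 = 340.119
Relative efficiency = V_srs / V_st = 340.119/372.674 = 0.9126

RE ≈ 0.913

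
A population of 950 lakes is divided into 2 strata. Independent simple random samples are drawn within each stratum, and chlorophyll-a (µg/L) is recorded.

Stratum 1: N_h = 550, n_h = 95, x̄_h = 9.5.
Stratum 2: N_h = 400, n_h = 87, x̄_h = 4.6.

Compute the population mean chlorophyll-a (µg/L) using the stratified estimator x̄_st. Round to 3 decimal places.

x̄_st ≈ 7.437

N = Σ N_h = 950. Stratum weights W_h = N_h/N.
x̄_st = (550·9.5 + 400·4.6) / 950 = 7.43684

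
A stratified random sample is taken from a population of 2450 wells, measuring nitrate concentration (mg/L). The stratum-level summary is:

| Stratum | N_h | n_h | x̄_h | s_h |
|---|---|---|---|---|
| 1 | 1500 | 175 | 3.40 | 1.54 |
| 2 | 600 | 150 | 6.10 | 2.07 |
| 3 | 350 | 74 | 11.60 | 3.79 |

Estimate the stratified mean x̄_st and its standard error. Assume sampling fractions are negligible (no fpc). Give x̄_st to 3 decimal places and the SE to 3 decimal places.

x̄_st = Σ W_h x̄_h = (1500·3.40 + 600·6.10 + 350·11.60)/2450 = 5.23265
V̂(x̄_st) = Σ W_h² s_h²/n_h, with W_h = N_h/N and N = 2450:
  stratum 1: (1500/2450)²·1.54²/175 = 0.00507988
  stratum 2: (600/2450)²·2.07²/150 = 0.00171325
  stratum 3: (350/2450)²·3.79²/74 = 0.00396142
V̂(x̄_st) = 0.0107545
SE(x̄_st) = √0.0107545 = 0.103704

x̄_st ≈ 5.233, SE ≈ 0.104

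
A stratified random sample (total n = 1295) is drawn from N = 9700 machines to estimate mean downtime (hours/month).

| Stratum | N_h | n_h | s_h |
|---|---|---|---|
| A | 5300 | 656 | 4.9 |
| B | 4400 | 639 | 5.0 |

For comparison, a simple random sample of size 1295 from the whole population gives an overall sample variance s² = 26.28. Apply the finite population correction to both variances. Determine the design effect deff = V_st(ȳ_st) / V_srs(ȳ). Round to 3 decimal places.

V̂(ȳ_st) = Σ W_h² (1 − n_h/N_h) s_h²/n_h, with W_h = N_h/N and N = 9700:
  stratum A: (5300/9700)²·(1 − 656/5300)·4.9²/656 = 0.00957443
  stratum B: (4400/9700)²·(1 − 639/4400)·5.0²/639 = 0.006881
V_st = 0.0164554
V_srs = (1 − 1295/9700)·26.28/1295 = 0.0175842
deff = V_st / V_srs = 0.0164554/0.0175842 = 0.9358

deff ≈ 0.936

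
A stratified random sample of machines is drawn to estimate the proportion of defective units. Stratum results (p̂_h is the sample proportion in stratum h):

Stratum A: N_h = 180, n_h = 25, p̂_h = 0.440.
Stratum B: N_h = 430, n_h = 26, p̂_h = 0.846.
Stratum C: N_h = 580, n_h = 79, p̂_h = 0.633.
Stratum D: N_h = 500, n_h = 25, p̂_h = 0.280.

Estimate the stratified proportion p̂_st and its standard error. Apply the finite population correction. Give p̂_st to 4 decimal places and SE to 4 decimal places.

p̂_st ≈ 0.5622, SE ≈ 0.0377

N = 1690; stratum weights W_h = N_h/N.
p̂_st = Σ W_h p̂_h = (180·0.440 + 430·0.846 + 580·0.633 + 500·0.280)/1690 = 0.56220
V̂(p̂_st) = Σ W_h² (1 − n_h/N_h) p̂_h(1−p̂_h)/(n_h−1):
  stratum A: (180/1690)²·(1 − 25/180)·0.440·0.560/24 = 0.000100291
  stratum B: (430/1690)²·(1 − 26/430)·0.846·0.154/25 = 0.000316977
  stratum C: (580/1690)²·(1 − 79/580)·0.633·0.367/78 = 0.000303017
  stratum D: (500/1690)²·(1 − 25/500)·0.280·0.720/24 = 0.000698505
V̂(p̂_st) = 0.00141879; SE = √V̂ = 0.0376668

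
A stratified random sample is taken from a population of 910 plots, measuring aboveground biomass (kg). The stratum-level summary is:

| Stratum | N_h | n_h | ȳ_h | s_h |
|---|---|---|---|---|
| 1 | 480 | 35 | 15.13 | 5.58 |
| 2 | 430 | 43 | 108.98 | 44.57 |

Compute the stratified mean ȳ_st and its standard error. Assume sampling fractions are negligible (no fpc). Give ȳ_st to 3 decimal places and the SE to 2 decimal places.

ȳ_st ≈ 59.477, SE ≈ 3.25

ȳ_st = Σ W_h ȳ_h = (480·15.13 + 430·108.98)/910 = 59.47670
V̂(ȳ_st) = Σ W_h² s_h²/n_h, with W_h = N_h/N and N = 910:
  stratum 1: (480/910)²·5.58²/35 = 0.247514
  stratum 2: (430/910)²·44.57²/43 = 10.315
V̂(ȳ_st) = 10.5626
SE(ȳ_st) = √10.5626 = 3.25001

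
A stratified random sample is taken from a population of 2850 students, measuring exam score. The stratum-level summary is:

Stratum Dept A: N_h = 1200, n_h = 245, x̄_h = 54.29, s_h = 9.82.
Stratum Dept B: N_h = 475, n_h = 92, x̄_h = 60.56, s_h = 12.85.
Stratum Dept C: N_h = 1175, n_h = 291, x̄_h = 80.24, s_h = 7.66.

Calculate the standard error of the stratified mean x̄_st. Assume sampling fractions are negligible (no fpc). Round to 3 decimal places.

SE(x̄_st) ≈ 0.392

V̂(x̄_st) = Σ W_h² s_h²/n_h, with W_h = N_h/N and N = 2850:
  stratum Dept A: (1200/2850)²·9.82²/245 = 0.0697798
  stratum Dept B: (475/2850)²·12.85²/92 = 0.0498558
  stratum Dept C: (1175/2850)²·7.66²/291 = 0.0342729
V̂(x̄_st) = 0.153908
SE(x̄_st) = √0.153908 = 0.392312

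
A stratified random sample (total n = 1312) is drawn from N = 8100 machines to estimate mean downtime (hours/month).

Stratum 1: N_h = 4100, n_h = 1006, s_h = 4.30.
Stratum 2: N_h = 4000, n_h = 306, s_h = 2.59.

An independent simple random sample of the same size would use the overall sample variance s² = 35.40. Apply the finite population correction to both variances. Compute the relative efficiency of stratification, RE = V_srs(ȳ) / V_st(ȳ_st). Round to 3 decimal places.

V̂(ȳ_st) = Σ W_h² (1 − n_h/N_h) s_h²/n_h, with W_h = N_h/N and N = 8100:
  stratum 1: (4100/8100)²·(1 − 1006/4100)·4.30²/1006 = 0.00355364
  stratum 2: (4000/8100)²·(1 − 306/4000)·2.59²/306 = 0.00493702
V_st = 0.00849066
V_srs = (1 − 1312/8100)·35.40/1312 = 0.0226113
Relative efficiency = V_srs / V_st = 0.0226113/0.00849066 = 2.6631

RE ≈ 2.663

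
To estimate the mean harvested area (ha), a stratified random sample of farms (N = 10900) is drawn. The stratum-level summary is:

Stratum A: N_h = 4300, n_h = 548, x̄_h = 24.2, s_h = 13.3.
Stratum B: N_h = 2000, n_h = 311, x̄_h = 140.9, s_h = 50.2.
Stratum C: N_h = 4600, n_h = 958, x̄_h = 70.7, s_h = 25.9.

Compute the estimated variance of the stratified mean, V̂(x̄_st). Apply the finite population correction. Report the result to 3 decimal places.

V̂(x̄_st) ≈ 0.373

V̂(x̄_st) = Σ W_h² (1 − n_h/N_h) s_h²/n_h, with W_h = N_h/N and N = 10900:
  stratum A: (4300/10900)²·(1 − 548/4300)·13.3²/548 = 0.043833
  stratum B: (2000/10900)²·(1 − 311/2000)·50.2²/311 = 0.230385
  stratum C: (4600/10900)²·(1 − 958/4600)·25.9²/958 = 0.0987367
V̂(x̄_st) = 0.372954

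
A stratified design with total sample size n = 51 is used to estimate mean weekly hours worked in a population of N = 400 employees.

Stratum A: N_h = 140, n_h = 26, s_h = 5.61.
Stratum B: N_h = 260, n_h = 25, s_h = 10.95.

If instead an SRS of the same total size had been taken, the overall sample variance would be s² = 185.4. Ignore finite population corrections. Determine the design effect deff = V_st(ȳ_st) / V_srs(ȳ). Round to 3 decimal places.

deff ≈ 0.598

V̂(ȳ_st) = Σ W_h² s_h²/n_h, with W_h = N_h/N and N = 400:
  stratum A: (140/400)²·5.61²/26 = 0.148282
  stratum B: (260/400)²·10.95²/25 = 2.02635
V_st = 2.17463
V_srs = s²/n = 185.4/51 = 3.63529
deff = V_st / V_srs = 2.17463/3.63529 = 0.5982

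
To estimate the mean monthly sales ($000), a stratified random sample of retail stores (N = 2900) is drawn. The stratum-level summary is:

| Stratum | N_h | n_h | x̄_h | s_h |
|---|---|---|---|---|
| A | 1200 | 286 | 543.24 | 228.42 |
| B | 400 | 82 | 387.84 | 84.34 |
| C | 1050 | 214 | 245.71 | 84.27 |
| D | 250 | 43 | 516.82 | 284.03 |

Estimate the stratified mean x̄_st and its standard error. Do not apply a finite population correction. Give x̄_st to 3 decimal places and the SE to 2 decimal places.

x̄_st ≈ 411.802, SE ≈ 7.15

x̄_st = Σ W_h x̄_h = (1200·543.24 + 400·387.84 + 1050·245.71 + 250·516.82)/2900 = 411.80155
V̂(x̄_st) = Σ W_h² s_h²/n_h, with W_h = N_h/N and N = 2900:
  stratum A: (1200/2900)²·228.42²/286 = 31.237
  stratum B: (400/2900)²·84.34²/82 = 1.65035
  stratum C: (1050/2900)²·84.27²/214 = 4.35026
  stratum D: (250/2900)²·284.03²/43 = 13.9426
V̂(x̄_st) = 51.1802
SE(x̄_st) = √51.1802 = 7.15403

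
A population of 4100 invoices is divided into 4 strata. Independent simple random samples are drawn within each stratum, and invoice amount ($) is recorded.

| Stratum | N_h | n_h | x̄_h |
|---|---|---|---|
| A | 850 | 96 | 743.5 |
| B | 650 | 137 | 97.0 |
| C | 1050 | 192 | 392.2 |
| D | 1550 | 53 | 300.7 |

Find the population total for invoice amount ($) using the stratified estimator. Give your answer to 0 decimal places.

τ̂_st ≈ 1572920

τ̂_st = Σ N_h x̄_h = 850·743.5 + 650·97.0 + 1050·392.2 + 1550·300.7 = 1572920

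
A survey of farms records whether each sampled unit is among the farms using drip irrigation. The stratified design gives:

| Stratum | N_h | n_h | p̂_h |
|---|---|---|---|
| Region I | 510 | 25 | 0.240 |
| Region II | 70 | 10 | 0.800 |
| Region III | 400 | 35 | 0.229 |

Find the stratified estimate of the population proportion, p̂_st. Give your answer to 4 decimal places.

N = 980; stratum weights W_h = N_h/N.
p̂_st = Σ W_h p̂_h = (510·0.240 + 70·0.800 + 400·0.229)/980 = 0.27551

p̂_st ≈ 0.2755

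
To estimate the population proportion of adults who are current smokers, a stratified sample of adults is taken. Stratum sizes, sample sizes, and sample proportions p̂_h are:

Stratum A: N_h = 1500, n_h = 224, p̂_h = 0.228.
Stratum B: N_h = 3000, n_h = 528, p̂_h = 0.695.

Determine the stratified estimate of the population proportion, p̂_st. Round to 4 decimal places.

N = 4500; stratum weights W_h = N_h/N.
p̂_st = Σ W_h p̂_h = (1500·0.228 + 3000·0.695)/4500 = 0.53933

p̂_st ≈ 0.5393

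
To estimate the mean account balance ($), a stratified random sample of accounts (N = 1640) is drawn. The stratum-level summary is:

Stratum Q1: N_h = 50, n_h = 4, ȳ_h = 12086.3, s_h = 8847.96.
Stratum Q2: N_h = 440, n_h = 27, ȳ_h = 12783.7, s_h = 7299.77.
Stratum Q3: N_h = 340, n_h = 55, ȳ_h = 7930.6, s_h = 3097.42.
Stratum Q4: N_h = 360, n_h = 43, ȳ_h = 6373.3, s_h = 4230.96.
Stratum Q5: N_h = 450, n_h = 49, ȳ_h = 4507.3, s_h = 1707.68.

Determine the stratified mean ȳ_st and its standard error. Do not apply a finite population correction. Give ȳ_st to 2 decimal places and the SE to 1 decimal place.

ȳ_st = Σ W_h ȳ_h = (50·12086.3 + 440·12783.7 + 340·7930.6 + 360·6373.3 + 450·4507.3)/1640 = 8078.18293
V̂(ȳ_st) = Σ W_h² s_h²/n_h, with W_h = N_h/N and N = 1640:
  stratum Q1: (50/1640)²·8847.96²/4 = 18191.9
  stratum Q2: (440/1640)²·7299.77²/27 = 142060
  stratum Q3: (340/1640)²·3097.42²/55 = 7497.35
  stratum Q4: (360/1640)²·4230.96²/43 = 20059.8
  stratum Q5: (450/1640)²·1707.68²/49 = 4480.79
V̂(ȳ_st) = 192290
SE(ȳ_st) = √192290 = 438.509

ȳ_st ≈ 8078.18, SE ≈ 438.5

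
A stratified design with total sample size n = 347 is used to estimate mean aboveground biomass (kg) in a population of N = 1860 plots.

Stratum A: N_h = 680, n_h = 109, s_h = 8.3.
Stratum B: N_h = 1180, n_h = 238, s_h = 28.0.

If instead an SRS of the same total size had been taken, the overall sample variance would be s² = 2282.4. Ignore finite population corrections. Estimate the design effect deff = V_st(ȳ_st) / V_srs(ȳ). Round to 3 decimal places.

V̂(ȳ_st) = Σ W_h² s_h²/n_h, with W_h = N_h/N and N = 1860:
  stratum A: (680/1860)²·8.3²/109 = 0.0844737
  stratum B: (1180/1860)²·28.0²/238 = 1.3258
V_st = 1.41027
V_srs = s²/n = 2282.4/347 = 6.57752
deff = V_st / V_srs = 1.41027/6.57752 = 0.2144

deff ≈ 0.214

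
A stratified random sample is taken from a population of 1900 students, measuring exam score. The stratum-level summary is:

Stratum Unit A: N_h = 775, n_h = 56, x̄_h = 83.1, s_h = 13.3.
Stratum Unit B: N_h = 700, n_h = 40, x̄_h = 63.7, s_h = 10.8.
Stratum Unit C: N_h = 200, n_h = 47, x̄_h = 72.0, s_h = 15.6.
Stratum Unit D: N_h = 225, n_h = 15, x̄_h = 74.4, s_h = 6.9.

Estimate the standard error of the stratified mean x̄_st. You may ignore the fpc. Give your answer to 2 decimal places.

SE(x̄_st) ≈ 1.01

V̂(x̄_st) = Σ W_h² s_h²/n_h, with W_h = N_h/N and N = 1900:
  stratum Unit A: (775/1900)²·13.3²/56 = 0.525547
  stratum Unit B: (700/1900)²·10.8²/40 = 0.395801
  stratum Unit C: (200/1900)²·15.6²/47 = 0.0573725
  stratum Unit D: (225/1900)²·6.9²/15 = 0.0445107
V̂(x̄_st) = 1.02323
SE(x̄_st) = √1.02323 = 1.01155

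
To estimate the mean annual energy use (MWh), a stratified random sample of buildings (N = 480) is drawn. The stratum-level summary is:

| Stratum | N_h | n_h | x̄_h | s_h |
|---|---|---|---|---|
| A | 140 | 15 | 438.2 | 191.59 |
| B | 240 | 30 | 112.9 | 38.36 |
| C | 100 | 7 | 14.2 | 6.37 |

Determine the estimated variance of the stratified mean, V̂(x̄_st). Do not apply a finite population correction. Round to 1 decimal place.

V̂(x̄_st) = Σ W_h² s_h²/n_h, with W_h = N_h/N and N = 480:
  stratum A: (140/480)²·191.59²/15 = 208.175
  stratum B: (240/480)²·38.36²/30 = 12.2624
  stratum C: (100/480)²·6.37²/7 = 0.251593
V̂(x̄_st) = 220.689

V̂(x̄_st) ≈ 220.7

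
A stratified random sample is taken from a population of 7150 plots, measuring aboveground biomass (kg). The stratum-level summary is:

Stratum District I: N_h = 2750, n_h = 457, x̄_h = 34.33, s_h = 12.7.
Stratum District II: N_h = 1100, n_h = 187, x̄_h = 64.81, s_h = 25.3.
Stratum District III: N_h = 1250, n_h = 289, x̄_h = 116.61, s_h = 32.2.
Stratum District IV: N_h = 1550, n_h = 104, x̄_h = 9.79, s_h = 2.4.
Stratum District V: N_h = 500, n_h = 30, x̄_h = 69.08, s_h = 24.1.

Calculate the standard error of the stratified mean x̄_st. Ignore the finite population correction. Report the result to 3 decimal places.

SE(x̄_st) ≈ 0.583

V̂(x̄_st) = Σ W_h² s_h²/n_h, with W_h = N_h/N and N = 7150:
  stratum District I: (2750/7150)²·12.7²/457 = 0.0522089
  stratum District II: (1100/7150)²·25.3²/187 = 0.0810164
  stratum District III: (1250/7150)²·32.2²/289 = 0.109653
  stratum District IV: (1550/7150)²·2.4²/104 = 0.0026028
  stratum District V: (500/7150)²·24.1²/30 = 0.0946762
V̂(x̄_st) = 0.340158
SE(x̄_st) = √0.340158 = 0.58323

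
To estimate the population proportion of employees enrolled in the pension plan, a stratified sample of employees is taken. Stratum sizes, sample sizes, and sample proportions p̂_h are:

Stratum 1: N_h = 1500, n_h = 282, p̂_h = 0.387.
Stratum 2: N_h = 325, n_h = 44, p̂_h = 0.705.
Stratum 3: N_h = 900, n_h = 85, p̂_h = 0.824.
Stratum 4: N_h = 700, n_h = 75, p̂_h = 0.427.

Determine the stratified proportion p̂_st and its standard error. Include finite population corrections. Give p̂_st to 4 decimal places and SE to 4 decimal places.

p̂_st ≈ 0.5402, SE ≈ 0.0200

N = 3425; stratum weights W_h = N_h/N.
p̂_st = Σ W_h p̂_h = (1500·0.387 + 325·0.705 + 900·0.824 + 700·0.427)/3425 = 0.54018
V̂(p̂_st) = Σ W_h² (1 − n_h/N_h) p̂_h(1−p̂_h)/(n_h−1):
  stratum 1: (1500/3425)²·(1 − 282/1500)·0.387·0.613/281 = 0.000131487
  stratum 2: (325/3425)²·(1 − 44/325)·0.705·0.295/43 = 3.7654e-05
  stratum 3: (900/3425)²·(1 − 85/900)·0.824·0.176/84 = 0.000107954
  stratum 4: (700/3425)²·(1 − 75/700)·0.427·0.573/74 = 0.000123313
V̂(p̂_st) = 0.000400408; SE = √V̂ = 0.0200102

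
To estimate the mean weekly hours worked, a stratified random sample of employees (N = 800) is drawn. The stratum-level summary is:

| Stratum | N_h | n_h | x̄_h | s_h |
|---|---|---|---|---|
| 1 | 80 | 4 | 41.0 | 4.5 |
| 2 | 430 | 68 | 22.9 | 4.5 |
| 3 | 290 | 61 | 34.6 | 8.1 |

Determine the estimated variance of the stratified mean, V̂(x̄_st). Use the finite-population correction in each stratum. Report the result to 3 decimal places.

V̂(x̄_st) ≈ 0.232

V̂(x̄_st) = Σ W_h² (1 − n_h/N_h) s_h²/n_h, with W_h = N_h/N and N = 800:
  stratum 1: (80/800)²·(1 − 4/80)·4.5²/4 = 0.0480938
  stratum 2: (430/800)²·(1 − 68/430)·4.5²/68 = 0.0724291
  stratum 3: (290/800)²·(1 − 61/290)·8.1²/61 = 0.111608
V̂(x̄_st) = 0.23213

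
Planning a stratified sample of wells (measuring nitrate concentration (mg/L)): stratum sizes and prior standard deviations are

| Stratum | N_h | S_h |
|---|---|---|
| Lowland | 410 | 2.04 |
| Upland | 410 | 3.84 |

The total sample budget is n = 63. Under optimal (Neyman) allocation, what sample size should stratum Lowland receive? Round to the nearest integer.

Neyman allocation: n_h = n · N_h S_h / Σ N_i S_i, with n = 63.
  stratum Lowland: N_h·S_h = 410·2.04 = 836.40
  stratum Upland: N_h·S_h = 410·3.84 = 1574.40
Σ N_h S_h = 2410.80
n for stratum Lowland = 63·836.40/2410.80 = 21.857 → 22

22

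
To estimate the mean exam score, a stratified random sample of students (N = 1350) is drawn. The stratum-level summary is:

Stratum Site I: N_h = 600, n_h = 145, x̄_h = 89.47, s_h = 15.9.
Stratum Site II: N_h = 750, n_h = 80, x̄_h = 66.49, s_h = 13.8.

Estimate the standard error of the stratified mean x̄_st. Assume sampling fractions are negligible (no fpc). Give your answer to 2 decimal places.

SE(x̄_st) ≈ 1.04

V̂(x̄_st) = Σ W_h² s_h²/n_h, with W_h = N_h/N and N = 1350:
  stratum Site I: (600/1350)²·15.9²/145 = 0.344398
  stratum Site II: (750/1350)²·13.8²/80 = 0.734722
V̂(x̄_st) = 1.07912
SE(x̄_st) = √1.07912 = 1.03881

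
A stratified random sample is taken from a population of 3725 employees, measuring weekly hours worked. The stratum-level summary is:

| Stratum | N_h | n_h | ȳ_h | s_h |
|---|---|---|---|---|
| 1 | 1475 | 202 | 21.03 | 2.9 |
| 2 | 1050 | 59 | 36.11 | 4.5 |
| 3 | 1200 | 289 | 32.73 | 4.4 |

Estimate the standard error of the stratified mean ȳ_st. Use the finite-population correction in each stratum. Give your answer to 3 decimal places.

SE(ȳ_st) ≈ 0.191

V̂(ȳ_st) = Σ W_h² (1 − n_h/N_h) s_h²/n_h, with W_h = N_h/N and N = 3725:
  stratum 1: (1475/3725)²·(1 − 202/1475)·2.9²/202 = 0.00563394
  stratum 2: (1050/3725)²·(1 − 59/1050)·4.5²/59 = 0.0257385
  stratum 3: (1200/3725)²·(1 − 289/1200)·4.4²/289 = 0.00527782
V̂(ȳ_st) = 0.0366503
SE(ȳ_st) = √0.0366503 = 0.191443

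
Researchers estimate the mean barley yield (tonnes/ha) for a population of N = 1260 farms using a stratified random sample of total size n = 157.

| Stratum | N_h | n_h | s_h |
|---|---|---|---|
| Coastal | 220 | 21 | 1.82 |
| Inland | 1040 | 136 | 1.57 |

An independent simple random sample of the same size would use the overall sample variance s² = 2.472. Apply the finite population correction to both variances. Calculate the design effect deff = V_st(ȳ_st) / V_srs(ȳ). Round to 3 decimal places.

deff ≈ 1.094

V̂(ȳ_st) = Σ W_h² (1 − n_h/N_h) s_h²/n_h, with W_h = N_h/N and N = 1260:
  stratum Coastal: (220/1260)²·(1 − 21/220)·1.82²/21 = 0.00434969
  stratum Inland: (1040/1260)²·(1 − 136/1040)·1.57²/136 = 0.010733
V_st = 0.0150827
V_srs = (1 − 157/1260)·2.472/157 = 0.0137833
deff = V_st / V_srs = 0.0150827/0.0137833 = 1.0943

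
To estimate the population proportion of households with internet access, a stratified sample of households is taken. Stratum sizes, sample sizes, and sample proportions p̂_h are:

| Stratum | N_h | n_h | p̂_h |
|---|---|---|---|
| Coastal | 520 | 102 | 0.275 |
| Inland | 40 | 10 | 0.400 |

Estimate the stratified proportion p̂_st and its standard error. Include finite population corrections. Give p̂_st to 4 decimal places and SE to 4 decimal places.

N = 560; stratum weights W_h = N_h/N.
p̂_st = Σ W_h p̂_h = (520·0.275 + 40·0.400)/560 = 0.28393
V̂(p̂_st) = Σ W_h² (1 − n_h/N_h) p̂_h(1−p̂_h)/(n_h−1):
  stratum Coastal: (520/560)²·(1 − 102/520)·0.275·0.725/101 = 0.00136821
  stratum Inland: (40/560)²·(1 − 10/40)·0.400·0.600/9 = 0.000102041
V̂(p̂_st) = 0.00147025; SE = √V̂ = 0.0383439

p̂_st ≈ 0.2839, SE ≈ 0.0383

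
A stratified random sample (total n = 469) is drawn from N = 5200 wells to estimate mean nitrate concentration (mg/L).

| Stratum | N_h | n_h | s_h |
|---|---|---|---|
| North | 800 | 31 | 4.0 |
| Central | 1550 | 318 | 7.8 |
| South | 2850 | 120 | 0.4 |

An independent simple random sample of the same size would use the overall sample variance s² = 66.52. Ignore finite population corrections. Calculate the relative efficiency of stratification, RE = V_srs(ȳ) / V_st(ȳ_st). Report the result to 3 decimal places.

V̂(ȳ_st) = Σ W_h² s_h²/n_h, with W_h = N_h/N and N = 5200:
  stratum North: (800/5200)²·4.0²/31 = 0.0122161
  stratum Central: (1550/5200)²·7.8²/318 = 0.0169988
  stratum South: (2850/5200)²·0.4²/120 = 0.000400518
V_st = 0.0296154
V_srs = s²/n = 66.52/469 = 0.141834
Relative efficiency = V_srs / V_st = 0.141834/0.0296154 = 4.7892

RE ≈ 4.789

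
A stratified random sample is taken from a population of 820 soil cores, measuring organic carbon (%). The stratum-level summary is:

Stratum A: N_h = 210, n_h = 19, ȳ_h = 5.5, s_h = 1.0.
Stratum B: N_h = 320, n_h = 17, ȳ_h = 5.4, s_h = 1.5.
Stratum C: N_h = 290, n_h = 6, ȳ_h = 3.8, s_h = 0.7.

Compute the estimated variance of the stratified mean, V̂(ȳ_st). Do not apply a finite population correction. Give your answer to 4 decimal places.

V̂(ȳ_st) = Σ W_h² s_h²/n_h, with W_h = N_h/N and N = 820:
  stratum A: (210/820)²·1.0²/19 = 0.00345189
  stratum B: (320/820)²·1.5²/17 = 0.0201561
  stratum C: (290/820)²·0.7²/6 = 0.0102144
V̂(ȳ_st) = 0.0338224

V̂(ȳ_st) ≈ 0.0338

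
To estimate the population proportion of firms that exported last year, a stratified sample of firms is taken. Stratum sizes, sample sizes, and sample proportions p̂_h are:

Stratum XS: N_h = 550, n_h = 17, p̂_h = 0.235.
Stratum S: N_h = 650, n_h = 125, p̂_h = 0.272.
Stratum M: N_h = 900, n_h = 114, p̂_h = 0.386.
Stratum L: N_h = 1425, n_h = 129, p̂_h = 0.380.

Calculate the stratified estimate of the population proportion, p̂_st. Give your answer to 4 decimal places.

p̂_st ≈ 0.3390

N = 3525; stratum weights W_h = N_h/N.
p̂_st = Σ W_h p̂_h = (550·0.235 + 650·0.272 + 900·0.386 + 1425·0.380)/3525 = 0.33899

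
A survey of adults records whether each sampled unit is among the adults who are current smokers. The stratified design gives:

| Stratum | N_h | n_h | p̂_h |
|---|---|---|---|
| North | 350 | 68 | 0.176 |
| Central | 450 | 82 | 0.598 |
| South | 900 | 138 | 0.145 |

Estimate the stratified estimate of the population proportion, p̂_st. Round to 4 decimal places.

p̂_st ≈ 0.2713

N = 1700; stratum weights W_h = N_h/N.
p̂_st = Σ W_h p̂_h = (350·0.176 + 450·0.598 + 900·0.145)/1700 = 0.27129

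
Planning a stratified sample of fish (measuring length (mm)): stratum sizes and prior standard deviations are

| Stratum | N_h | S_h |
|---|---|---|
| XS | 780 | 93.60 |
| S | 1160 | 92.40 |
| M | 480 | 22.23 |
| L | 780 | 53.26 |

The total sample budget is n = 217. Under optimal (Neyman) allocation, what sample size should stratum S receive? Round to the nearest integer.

100

Neyman allocation: n_h = n · N_h S_h / Σ N_i S_i, with n = 217.
  stratum XS: N_h·S_h = 780·93.60 = 73008.00
  stratum S: N_h·S_h = 1160·92.40 = 107184.00
  stratum M: N_h·S_h = 480·22.23 = 10670.40
  stratum L: N_h·S_h = 780·53.26 = 41542.80
Σ N_h S_h = 232405.20
n for stratum S = 217·107184.00/232405.20 = 100.079 → 100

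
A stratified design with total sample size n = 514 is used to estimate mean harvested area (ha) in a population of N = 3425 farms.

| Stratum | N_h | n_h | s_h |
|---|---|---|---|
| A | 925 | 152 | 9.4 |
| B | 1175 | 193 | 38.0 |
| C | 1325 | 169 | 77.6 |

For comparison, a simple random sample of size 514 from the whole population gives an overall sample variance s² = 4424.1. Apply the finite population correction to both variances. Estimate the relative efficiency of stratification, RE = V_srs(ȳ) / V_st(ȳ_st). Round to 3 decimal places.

RE ≈ 1.349

V̂(ȳ_st) = Σ W_h² (1 − n_h/N_h) s_h²/n_h, with W_h = N_h/N and N = 3425:
  stratum A: (925/3425)²·(1 − 152/925)·9.4²/152 = 0.0354333
  stratum B: (1175/3425)²·(1 − 193/1175)·38.0²/193 = 0.735933
  stratum C: (1325/3425)²·(1 − 169/1325)·77.6²/169 = 4.65253
V_st = 5.4239
V_srs = (1 − 514/3425)·4424.1/514 = 7.31549
Relative efficiency = V_srs / V_st = 7.31549/5.4239 = 1.3488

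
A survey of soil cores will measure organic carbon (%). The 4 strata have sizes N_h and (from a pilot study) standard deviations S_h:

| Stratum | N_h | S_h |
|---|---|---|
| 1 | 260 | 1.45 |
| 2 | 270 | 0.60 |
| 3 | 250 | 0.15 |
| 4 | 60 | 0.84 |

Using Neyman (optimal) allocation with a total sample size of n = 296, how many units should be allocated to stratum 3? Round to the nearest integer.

Neyman allocation: n_h = n · N_h S_h / Σ N_i S_i, with n = 296.
  stratum 1: N_h·S_h = 260·1.45 = 377.00
  stratum 2: N_h·S_h = 270·0.60 = 162.00
  stratum 3: N_h·S_h = 250·0.15 = 37.50
  stratum 4: N_h·S_h = 60·0.84 = 50.40
Σ N_h S_h = 626.90
n for stratum 3 = 296·37.50/626.90 = 17.706 → 18

18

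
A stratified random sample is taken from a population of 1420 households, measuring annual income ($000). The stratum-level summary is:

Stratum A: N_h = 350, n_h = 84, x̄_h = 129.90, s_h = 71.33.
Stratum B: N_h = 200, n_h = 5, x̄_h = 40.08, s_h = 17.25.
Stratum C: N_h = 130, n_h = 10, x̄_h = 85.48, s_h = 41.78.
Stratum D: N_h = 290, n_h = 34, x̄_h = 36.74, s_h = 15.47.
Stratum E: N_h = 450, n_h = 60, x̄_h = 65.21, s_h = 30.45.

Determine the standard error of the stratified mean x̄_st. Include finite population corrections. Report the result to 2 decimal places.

SE(x̄_st) ≈ 2.63

V̂(x̄_st) = Σ W_h² (1 − n_h/N_h) s_h²/n_h, with W_h = N_h/N and N = 1420:
  stratum A: (350/1420)²·(1 − 84/350)·71.33²/84 = 2.79665
  stratum B: (200/1420)²·(1 − 5/200)·17.25²/5 = 1.15106
  stratum C: (130/1420)²·(1 − 10/130)·41.78²/10 = 1.35047
  stratum D: (290/1420)²·(1 − 34/290)·15.47²/34 = 0.259157
  stratum E: (450/1420)²·(1 − 60/450)·30.45²/60 = 1.345
V̂(x̄_st) = 6.90234
SE(x̄_st) = √6.90234 = 2.62723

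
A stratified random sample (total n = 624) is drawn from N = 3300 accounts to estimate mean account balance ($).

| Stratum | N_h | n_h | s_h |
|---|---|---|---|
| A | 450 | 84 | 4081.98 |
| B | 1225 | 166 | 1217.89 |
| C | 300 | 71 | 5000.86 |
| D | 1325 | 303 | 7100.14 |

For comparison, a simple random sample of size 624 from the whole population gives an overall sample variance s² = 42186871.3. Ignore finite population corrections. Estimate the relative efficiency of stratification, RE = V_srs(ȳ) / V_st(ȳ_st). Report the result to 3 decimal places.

RE ≈ 1.951

V̂(ȳ_st) = Σ W_h² s_h²/n_h, with W_h = N_h/N and N = 3300:
  stratum A: (450/3300)²·4081.98²/84 = 3688.58
  stratum B: (1225/3300)²·1217.89²/166 = 1231.27
  stratum C: (300/3300)²·5000.86²/71 = 2911.02
  stratum D: (1325/3300)²·7100.14²/303 = 26822.2
V_st = 34653.1
V_srs = s²/n = 42186871.3/624 = 67607.2
Relative efficiency = V_srs / V_st = 67607.2/34653.1 = 1.9510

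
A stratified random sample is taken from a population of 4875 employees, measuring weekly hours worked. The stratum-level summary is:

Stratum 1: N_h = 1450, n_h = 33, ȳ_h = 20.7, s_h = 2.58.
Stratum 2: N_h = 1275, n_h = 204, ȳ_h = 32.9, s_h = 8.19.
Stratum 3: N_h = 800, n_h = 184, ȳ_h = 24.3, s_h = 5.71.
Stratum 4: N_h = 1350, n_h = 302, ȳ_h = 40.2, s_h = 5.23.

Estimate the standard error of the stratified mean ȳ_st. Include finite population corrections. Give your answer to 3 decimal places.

SE(ȳ_st) ≈ 0.213

V̂(ȳ_st) = Σ W_h² (1 − n_h/N_h) s_h²/n_h, with W_h = N_h/N and N = 4875:
  stratum 1: (1450/4875)²·(1 − 33/1450)·2.58²/33 = 0.0174387
  stratum 2: (1275/4875)²·(1 − 204/1275)·8.19²/204 = 0.0188924
  stratum 3: (800/4875)²·(1 − 184/800)·5.71²/184 = 0.00367431
  stratum 4: (1350/4875)²·(1 − 302/1350)·5.23²/302 = 0.00539191
V̂(ȳ_st) = 0.0453974
SE(ȳ_st) = √0.0453974 = 0.213067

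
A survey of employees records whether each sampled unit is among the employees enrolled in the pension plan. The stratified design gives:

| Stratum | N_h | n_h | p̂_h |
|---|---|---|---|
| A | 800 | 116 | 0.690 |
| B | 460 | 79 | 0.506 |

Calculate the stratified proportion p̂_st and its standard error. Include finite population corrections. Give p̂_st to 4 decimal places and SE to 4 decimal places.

N = 1260; stratum weights W_h = N_h/N.
p̂_st = Σ W_h p̂_h = (800·0.690 + 460·0.506)/1260 = 0.62283
V̂(p̂_st) = Σ W_h² (1 − n_h/N_h) p̂_h(1−p̂_h)/(n_h−1):
  stratum A: (800/1260)²·(1 − 116/800)·0.690·0.310/115 = 0.000641088
  stratum B: (460/1260)²·(1 − 79/460)·0.506·0.494/78 = 0.000353773
V̂(p̂_st) = 0.000994861; SE = √V̂ = 0.0315414

p̂_st ≈ 0.6228, SE ≈ 0.0315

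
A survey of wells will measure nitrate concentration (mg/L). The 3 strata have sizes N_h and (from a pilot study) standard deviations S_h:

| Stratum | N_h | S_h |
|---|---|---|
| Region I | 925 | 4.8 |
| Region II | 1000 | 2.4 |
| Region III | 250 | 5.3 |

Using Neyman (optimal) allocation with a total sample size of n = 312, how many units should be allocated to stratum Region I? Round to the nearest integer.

Neyman allocation: n_h = n · N_h S_h / Σ N_i S_i, with n = 312.
  stratum Region I: N_h·S_h = 925·4.8 = 4440.00
  stratum Region II: N_h·S_h = 1000·2.4 = 2400.00
  stratum Region III: N_h·S_h = 250·5.3 = 1325.00
Σ N_h S_h = 8165.00
n for stratum Region I = 312·4440.00/8165.00 = 169.661 → 170

170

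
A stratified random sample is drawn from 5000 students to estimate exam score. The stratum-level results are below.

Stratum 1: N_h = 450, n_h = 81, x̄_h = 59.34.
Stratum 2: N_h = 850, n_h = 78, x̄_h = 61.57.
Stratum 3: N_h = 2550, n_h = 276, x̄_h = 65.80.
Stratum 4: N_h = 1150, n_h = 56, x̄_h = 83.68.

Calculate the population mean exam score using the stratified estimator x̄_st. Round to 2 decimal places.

x̄_st ≈ 68.61

N = Σ N_h = 5000. Stratum weights W_h = N_h/N.
x̄_st = (450·59.34 + 850·61.57 + 2550·65.80 + 1150·83.68) / 5000 = 68.6119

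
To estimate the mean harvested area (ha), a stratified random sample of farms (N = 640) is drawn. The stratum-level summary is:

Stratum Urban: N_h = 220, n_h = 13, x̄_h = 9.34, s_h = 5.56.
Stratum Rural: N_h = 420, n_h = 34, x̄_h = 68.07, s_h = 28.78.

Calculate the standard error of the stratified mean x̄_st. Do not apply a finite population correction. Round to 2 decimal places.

V̂(x̄_st) = Σ W_h² s_h²/n_h, with W_h = N_h/N and N = 640:
  stratum Urban: (220/640)²·5.56²/13 = 0.280991
  stratum Rural: (420/640)²·28.78²/34 = 10.4916
V̂(x̄_st) = 10.7726
SE(x̄_st) = √10.7726 = 3.28216

SE(x̄_st) ≈ 3.28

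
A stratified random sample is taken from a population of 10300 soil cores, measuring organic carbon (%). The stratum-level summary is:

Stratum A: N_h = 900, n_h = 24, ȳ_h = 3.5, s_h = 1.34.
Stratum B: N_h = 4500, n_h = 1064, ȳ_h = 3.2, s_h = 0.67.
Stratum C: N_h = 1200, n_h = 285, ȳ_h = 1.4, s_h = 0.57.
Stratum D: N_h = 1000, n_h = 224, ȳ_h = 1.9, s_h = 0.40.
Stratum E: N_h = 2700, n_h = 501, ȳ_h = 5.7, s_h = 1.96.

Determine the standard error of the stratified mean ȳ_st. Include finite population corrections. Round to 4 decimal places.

SE(ȳ_st) ≈ 0.0326

V̂(ȳ_st) = Σ W_h² (1 − n_h/N_h) s_h²/n_h, with W_h = N_h/N and N = 10300:
  stratum A: (900/10300)²·(1 − 24/900)·1.34²/24 = 0.000555995
  stratum B: (4500/10300)²·(1 − 1064/4500)·0.67²/1064 = 6.14893e-05
  stratum C: (1200/10300)²·(1 − 285/1200)·0.57²/285 = 1.17987e-05
  stratum D: (1000/10300)²·(1 − 224/1000)·0.40²/224 = 5.22467e-06
  stratum E: (2700/10300)²·(1 − 501/2700)·1.96²/501 = 0.00042913
V̂(ȳ_st) = 0.00106364
SE(ȳ_st) = √0.00106364 = 0.0326135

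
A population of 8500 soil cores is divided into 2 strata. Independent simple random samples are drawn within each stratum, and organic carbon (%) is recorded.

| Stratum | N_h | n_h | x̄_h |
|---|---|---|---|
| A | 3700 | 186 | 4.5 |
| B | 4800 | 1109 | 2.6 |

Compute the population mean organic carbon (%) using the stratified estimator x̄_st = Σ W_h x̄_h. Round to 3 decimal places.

x̄_st ≈ 3.427

N = Σ N_h = 8500. Stratum weights W_h = N_h/N.
x̄_st = (3700·4.5 + 4800·2.6) / 8500 = 3.42706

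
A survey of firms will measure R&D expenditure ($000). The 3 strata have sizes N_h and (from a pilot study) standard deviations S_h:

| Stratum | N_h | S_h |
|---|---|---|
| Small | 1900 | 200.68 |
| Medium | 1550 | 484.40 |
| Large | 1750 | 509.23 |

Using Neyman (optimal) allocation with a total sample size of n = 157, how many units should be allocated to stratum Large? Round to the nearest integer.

Neyman allocation: n_h = n · N_h S_h / Σ N_i S_i, with n = 157.
  stratum Small: N_h·S_h = 1900·200.68 = 381292.00
  stratum Medium: N_h·S_h = 1550·484.40 = 750820.00
  stratum Large: N_h·S_h = 1750·509.23 = 891152.50
Σ N_h S_h = 2023264.50
n for stratum Large = 157·891152.50/2023264.50 = 69.151 → 69

69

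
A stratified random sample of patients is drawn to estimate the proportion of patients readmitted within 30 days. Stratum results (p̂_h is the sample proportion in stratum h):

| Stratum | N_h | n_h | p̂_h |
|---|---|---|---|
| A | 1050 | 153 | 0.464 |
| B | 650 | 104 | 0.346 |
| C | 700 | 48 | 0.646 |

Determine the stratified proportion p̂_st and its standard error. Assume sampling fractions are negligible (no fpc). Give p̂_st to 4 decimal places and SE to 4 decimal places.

N = 2400; stratum weights W_h = N_h/N.
p̂_st = Σ W_h p̂_h = (1050·0.464 + 650·0.346 + 700·0.646)/2400 = 0.48512
V̂(p̂_st) = Σ W_h² p̂_h(1−p̂_h)/(n_h−1):
  stratum A: (1050/2400)²·0.464·0.536/152 = 0.000313181
  stratum B: (650/2400)²·0.346·0.654/103 = 0.000161146
  stratum C: (700/2400)²·0.646·0.354/47 = 0.000413915
V̂(p̂_st) = 0.000888243; SE = √V̂ = 0.0298034

p̂_st ≈ 0.4851, SE ≈ 0.0298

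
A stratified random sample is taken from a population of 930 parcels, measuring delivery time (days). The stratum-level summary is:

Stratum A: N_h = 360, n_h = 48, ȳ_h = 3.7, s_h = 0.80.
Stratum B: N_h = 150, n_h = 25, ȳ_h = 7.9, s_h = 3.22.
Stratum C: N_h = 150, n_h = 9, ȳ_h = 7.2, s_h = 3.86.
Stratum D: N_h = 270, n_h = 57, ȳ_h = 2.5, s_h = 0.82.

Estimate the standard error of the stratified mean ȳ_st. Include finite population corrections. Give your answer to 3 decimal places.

SE(ȳ_st) ≈ 0.228

V̂(ȳ_st) = Σ W_h² (1 − n_h/N_h) s_h²/n_h, with W_h = N_h/N and N = 930:
  stratum A: (360/930)²·(1 − 48/360)·0.80²/48 = 0.00173153
  stratum B: (150/930)²·(1 − 25/150)·3.22²/25 = 0.00899098
  stratum C: (150/930)²·(1 − 9/150)·3.86²/9 = 0.0404834
  stratum D: (270/930)²·(1 − 57/270)·0.82²/57 = 0.000784387
V̂(ȳ_st) = 0.0519903
SE(ȳ_st) = √0.0519903 = 0.228014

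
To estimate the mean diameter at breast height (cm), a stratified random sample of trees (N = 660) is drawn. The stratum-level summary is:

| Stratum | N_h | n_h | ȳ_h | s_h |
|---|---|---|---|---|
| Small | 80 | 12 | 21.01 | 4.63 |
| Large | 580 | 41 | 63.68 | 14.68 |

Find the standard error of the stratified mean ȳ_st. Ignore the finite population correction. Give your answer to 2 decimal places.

SE(ȳ_st) ≈ 2.02

V̂(ȳ_st) = Σ W_h² s_h²/n_h, with W_h = N_h/N and N = 660:
  stratum Small: (80/660)²·4.63²/12 = 0.0262466
  stratum Large: (580/660)²·14.68²/41 = 4.05916
V̂(ȳ_st) = 4.08541
SE(ȳ_st) = √4.08541 = 2.02124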